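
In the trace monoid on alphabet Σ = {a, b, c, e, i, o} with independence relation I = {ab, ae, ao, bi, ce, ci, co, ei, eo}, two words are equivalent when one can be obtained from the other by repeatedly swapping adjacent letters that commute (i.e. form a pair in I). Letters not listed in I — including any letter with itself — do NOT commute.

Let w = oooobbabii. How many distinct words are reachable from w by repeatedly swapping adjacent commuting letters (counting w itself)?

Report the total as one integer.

piece 0:o — minimal
piece 1:o rests on {0:o}
piece 2:o rests on {1:o}
piece 3:o rests on {2:o}
piece 4:b rests on {3:o}
piece 5:b rests on {4:b}
piece 6:a — minimal
piece 7:b rests on {5:b}
piece 8:i rests on {3:o, 6:a}
piece 9:i rests on {8:i}
minimal pieces: {0:o, 6:a}
ways to finish when only these pieces remain (= sum over removing one remaining piece with nothing left below it):
  1 left: {7}→1  {9}→1
  2 left: {5,7}→1  {7,9}→2  {8,9}→1
  3 left: {4,5,7}→1  {5,7,9}→3  {6,8,9}→1  {7,8,9}→3
  4 left: {4,5,7,9}→4  {5,7,8,9}→6  {6,7,8,9}→4
  5 left: {4,5,7,8,9}→10  {5,6,7,8,9}→10
  6 left: {3,4,5,7,8,9}→10  {4,5,6,7,8,9}→20
  7 left: {2,3,4,5,7,8,9}→10  {3,4,5,6,7,8,9}→30
  8 left: {1,2,3,4,5,7,8,9}→10  {2,3,4,5,6,7,8,9}→40
  placing 0:o first → 50 extensions
  placing 6:a first → 10 extensions
total linear extensions = 60

60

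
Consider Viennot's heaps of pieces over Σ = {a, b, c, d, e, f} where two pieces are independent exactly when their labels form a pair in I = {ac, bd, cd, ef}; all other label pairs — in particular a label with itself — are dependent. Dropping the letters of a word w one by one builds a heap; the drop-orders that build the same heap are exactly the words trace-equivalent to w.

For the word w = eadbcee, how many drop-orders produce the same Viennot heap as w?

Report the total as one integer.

3

drop 0:e onto floor
drop 1:a onto {0:e}
drop 2:d onto {1:a}
drop 3:b onto {1:a}
drop 4:c onto {3:b}
drop 5:e onto {2:d, 4:c}
drop 6:e onto {5:e}
ground layer = {0:e}
drop-orders for the pieces not yet dropped (sum over which currently-grounded one goes next):
  1 to go: {6} 1
  2 to go: {5,6} 1
  3 to go: {2,5,6} 1  {4,5,6} 1
  4 to go: {2,4,5,6} 2  {3,4,5,6} 1
  5 to go: {2,3,4,5,6} 3
  if 0:e drops first: 3 orders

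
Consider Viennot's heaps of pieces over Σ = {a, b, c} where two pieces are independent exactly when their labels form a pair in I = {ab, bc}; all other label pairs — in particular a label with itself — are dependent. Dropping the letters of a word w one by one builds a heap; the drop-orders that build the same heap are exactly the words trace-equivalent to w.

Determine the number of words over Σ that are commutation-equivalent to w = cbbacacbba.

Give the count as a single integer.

210

#0=c has no predecessor
#1=b has no predecessor
#2=b depends on [1:b]
#3=a depends on [0:c]
#4=c depends on [3:a]
#5=a depends on [4:c]
#6=c depends on [5:a]
#7=b depends on [2:b]
#8=b depends on [7:b]
#9=a depends on [6:c]
sources: [0:c, 1:b]
N(rest) = Σ N(rest − s) over sources s of rest; N(one piece) = 1:
  size 1 → [8]=1  [9]=1
  size 2 → [6,9]=1  [7,8]=1  [8,9]=2
  size 3 → [2,7,8]=1  [5,6,9]=1  [6,8,9]=3  [7,8,9]=3
  size 4 → [1,2,7,8]=1  [2,7,8,9]=4  [4,5,6,9]=1  [5,6,8,9]=4  [6,7,8,9]=6
  size 5 → [1,2,7,8,9]=5  [2,6,7,8,9]=10  [3,4,5,6,9]=1  [4,5,6,8,9]=5  [5,6,7,8,9]=10
  size 6 → [0,3,4,5,6,9]=1  [1,2,6,7,8,9]=15  [2,5,6,7,8,9]=20  [3,4,5,6,8,9]=6  [4,5,6,7,8,9]=15
  size 7 → [0,3,4,5,6,8,9]=7  [1,2,5,6,7,8,9]=35  [2,4,5,6,7,8,9]=35  [3,4,5,6,7,8,9]=21
  size 8 → [0,3,4,5,6,7,8,9]=28  [1,2,4,5,6,7,8,9]=70  [2,3,4,5,6,7,8,9]=56
  first=0(c) contributes 126
  first=1(b) contributes 84
|[w]| = 210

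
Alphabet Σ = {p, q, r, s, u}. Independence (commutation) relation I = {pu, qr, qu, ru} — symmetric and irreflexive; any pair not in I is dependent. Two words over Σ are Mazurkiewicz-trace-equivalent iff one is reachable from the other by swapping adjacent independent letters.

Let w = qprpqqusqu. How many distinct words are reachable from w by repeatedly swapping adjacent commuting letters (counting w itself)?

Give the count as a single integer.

14

#0=q has no predecessor
#1=p depends on [0:q]
#2=r depends on [1:p]
#3=p depends on [2:r]
#4=q depends on [3:p]
#5=q depends on [4:q]
#6=u has no predecessor
#7=s depends on [5:q, 6:u]
#8=q depends on [7:s]
#9=u depends on [7:s]
sources: [0:q, 6:u]
N(rest) = Σ N(rest − s) over sources s of rest; N(one piece) = 1:
  size 1 → [8]=1  [9]=1
  size 2 → [8,9]=2
  size 3 → [7,8,9]=2
  size 4 → [5,7,8,9]=2  [6,7,8,9]=2
  size 5 → [4,5,7,8,9]=2  [5,6,7,8,9]=4
  size 6 → [3,4,5,7,8,9]=2  [4,5,6,7,8,9]=6
  size 7 → [2,3,4,5,7,8,9]=2  [3,4,5,6,7,8,9]=8
  size 8 → [1,2,3,4,5,7,8,9]=2  [2,3,4,5,6,7,8,9]=10
  first=0(q) contributes 12
  first=6(u) contributes 2
|[w]| = 14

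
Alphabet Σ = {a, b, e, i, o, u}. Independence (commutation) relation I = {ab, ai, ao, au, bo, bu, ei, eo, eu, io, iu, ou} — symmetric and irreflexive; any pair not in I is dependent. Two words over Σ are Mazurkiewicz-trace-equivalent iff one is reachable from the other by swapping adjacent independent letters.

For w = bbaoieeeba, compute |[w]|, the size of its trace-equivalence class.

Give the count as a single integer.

0(b) covers ∅
1(b) covers 0:b
2(a) covers ∅
3(o) covers ∅
4(i) covers 1:b
5(e) covers 1:b, 2:a
6(e) covers 5:e
7(e) covers 6:e
8(b) covers 4:i, 7:e
9(a) covers 7:e
floor of heap: 0:b, 2:a, 3:o
completions by unplaced set U, small U first (add the entries for U minus each lowest piece of U):
  |U|=1: {3}:1  {8}:1  {9}:1
  |U|=2: {3,8}:2  {3,9}:2  {4,8}:1  {8,9}:2
  |U|=3: {3,4,8}:3  {3,8,9}:6  {4,8,9}:3  {7,8,9}:2
  |U|=4: {3,4,8,9}:12  {3,7,8,9}:8  {4,7,8,9}:5  {6,7,8,9}:2
  |U|=5: {3,4,7,8,9}:25  {3,6,7,8,9}:10  {4,6,7,8,9}:7  {5,6,7,8,9}:2
  |U|=6: {2,5,6,7,8,9}:2  {3,4,6,7,8,9}:42  {3,5,6,7,8,9}:12  {4,5,6,7,8,9}:9
  |U|=7: {1,4,5,6,7,8,9}:9  {2,3,5,6,7,8,9}:14  {2,4,5,6,7,8,9}:11  {3,4,5,6,7,8,9}:63
  |U|=8: {0,1,4,5,6,7,8,9}:9  {1,2,4,5,6,7,8,9}:20  {1,3,4,5,6,7,8,9}:72  {2,3,4,5,6,7,8,9}:88
  start at 0(b): 180
  start at 2(a): 81
  start at 3(o): 29
sum over floor = 290

290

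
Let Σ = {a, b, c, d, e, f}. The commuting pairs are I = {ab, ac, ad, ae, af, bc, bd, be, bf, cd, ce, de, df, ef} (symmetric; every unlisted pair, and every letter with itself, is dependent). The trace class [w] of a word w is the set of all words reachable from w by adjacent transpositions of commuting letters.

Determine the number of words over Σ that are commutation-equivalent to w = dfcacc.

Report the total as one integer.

30

0(d) covers ∅
1(f) covers ∅
2(c) covers 1:f
3(a) covers ∅
4(c) covers 2:c
5(c) covers 4:c
floor of heap: 0:d, 1:f, 3:a
completions by unplaced set U, small U first (add the entries for U minus each lowest piece of U):
  |U|=1: {0}:1  {3}:1  {5}:1
  |U|=2: {0,3}:2  {0,5}:2  {3,5}:2  {4,5}:1
  |U|=3: {0,3,5}:6  {0,4,5}:3  {2,4,5}:1  {3,4,5}:3
  |U|=4: {0,2,4,5}:4  {0,3,4,5}:12  {1,2,4,5}:1  {2,3,4,5}:4
  start at 0(d): 5
  start at 1(f): 20
  start at 3(a): 5
sum over floor = 30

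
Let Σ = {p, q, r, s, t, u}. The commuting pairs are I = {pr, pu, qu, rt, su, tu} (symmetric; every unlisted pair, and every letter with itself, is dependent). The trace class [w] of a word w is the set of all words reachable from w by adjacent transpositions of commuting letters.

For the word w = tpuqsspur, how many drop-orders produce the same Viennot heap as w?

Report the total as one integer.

49

piece 0:t — minimal
piece 1:p rests on {0:t}
piece 2:u — minimal
piece 3:q rests on {1:p}
piece 4:s rests on {3:q}
piece 5:s rests on {4:s}
piece 6:p rests on {5:s}
piece 7:u rests on {2:u}
piece 8:r rests on {5:s, 7:u}
minimal pieces: {0:t, 2:u}
ways to finish when only these pieces remain (= sum over removing one remaining piece with nothing left below it):
  1 left: {6}→1  {8}→1
  2 left: {6,8}→2  {7,8}→1
  3 left: {2,7,8}→1  {5,6,8}→2  {6,7,8}→3
  4 left: {2,6,7,8}→4  {4,5,6,8}→2  {5,6,7,8}→5
  5 left: {2,5,6,7,8}→9  {3,4,5,6,8}→2  {4,5,6,7,8}→7
  6 left: {1,3,4,5,6,8}→2  {2,4,5,6,7,8}→16  {3,4,5,6,7,8}→9
  7 left: {0,1,3,4,5,6,8}→2  {1,3,4,5,6,7,8}→11  {2,3,4,5,6,7,8}→25
  placing 0:t first → 36 extensions
  placing 2:u first → 13 extensions
total linear extensions = 49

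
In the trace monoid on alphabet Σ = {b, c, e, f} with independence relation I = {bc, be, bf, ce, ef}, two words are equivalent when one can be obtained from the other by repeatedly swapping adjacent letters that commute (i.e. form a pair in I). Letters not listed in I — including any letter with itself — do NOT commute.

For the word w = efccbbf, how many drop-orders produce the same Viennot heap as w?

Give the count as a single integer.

drop 0:e onto floor
drop 1:f onto floor
drop 2:c onto {1:f}
drop 3:c onto {2:c}
drop 4:b onto floor
drop 5:b onto {4:b}
drop 6:f onto {3:c}
ground layer = {0:e, 1:f, 4:b}
drop-orders for the pieces not yet dropped (sum over which currently-grounded one goes next):
  1 to go: {0} 1  {5} 1  {6} 1
  2 to go: {0,5} 2  {0,6} 2  {3,6} 1  {4,5} 1  {5,6} 2
  3 to go: {0,3,6} 3  {0,4,5} 3  {0,5,6} 6  {2,3,6} 1  {3,5,6} 3  {4,5,6} 3
  4 to go: {0,2,3,6} 4  {0,3,5,6} 12  {0,4,5,6} 12  {1,2,3,6} 1  {2,3,5,6} 4  {3,4,5,6} 6
  5 to go: {0,1,2,3,6} 5  {0,2,3,5,6} 20  {0,3,4,5,6} 30  {1,2,3,5,6} 5  {2,3,4,5,6} 10
  if 0:e drops first: 15 orders
  if 1:f drops first: 60 orders
  if 4:b drops first: 30 orders
heap linearizations: 105

105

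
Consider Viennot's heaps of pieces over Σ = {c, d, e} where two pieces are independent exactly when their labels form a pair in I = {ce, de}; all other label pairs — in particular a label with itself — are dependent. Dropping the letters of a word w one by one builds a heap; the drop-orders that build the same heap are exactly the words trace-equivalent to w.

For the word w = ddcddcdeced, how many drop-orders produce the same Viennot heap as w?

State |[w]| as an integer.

drop 0:d onto floor
drop 1:d onto {0:d}
drop 2:c onto {1:d}
drop 3:d onto {2:c}
drop 4:d onto {3:d}
drop 5:c onto {4:d}
drop 6:d onto {5:c}
drop 7:e onto floor
drop 8:c onto {6:d}
drop 9:e onto {7:e}
drop 10:d onto {8:c}
ground layer = {0:d, 7:e}
drop-orders for the pieces not yet dropped (sum over which currently-grounded one goes next):
  1 to go: {9} 1  {10} 1
  2 to go: {7,9} 1  {8,10} 1  {9,10} 2
  3 to go: {6,8,10} 1  {7,9,10} 3  {8,9,10} 3
  4 to go: {5,6,8,10} 1  {6,8,9,10} 4  {7,8,9,10} 6
  5 to go: {4,5,6,8,10} 1  {5,6,8,9,10} 5  {6,7,8,9,10} 10
  6 to go: {3,4,5,6,8,10} 1  {4,5,6,8,9,10} 6  {5,6,7,8,9,10} 15
  7 to go: {2,3,4,5,6,8,10} 1  {3,4,5,6,8,9,10} 7  {4,5,6,7,8,9,10} 21
  8 to go: {1,2,3,4,5,6,8,10} 1  {2,3,4,5,6,8,9,10} 8  {3,4,5,6,7,8,9,10} 28
  9 to go: {0,1,2,3,4,5,6,8,10} 1  {1,2,3,4,5,6,8,9,10} 9  {2,3,4,5,6,7,8,9,10} 36
  if 0:d drops first: 45 orders
  if 7:e drops first: 10 orders
heap linearizations: 55

55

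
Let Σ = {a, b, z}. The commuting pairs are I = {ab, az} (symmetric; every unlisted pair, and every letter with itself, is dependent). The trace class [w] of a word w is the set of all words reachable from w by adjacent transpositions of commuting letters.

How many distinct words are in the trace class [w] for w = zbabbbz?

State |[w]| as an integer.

7

drop 0:z onto floor
drop 1:b onto {0:z}
drop 2:a onto floor
drop 3:b onto {1:b}
drop 4:b onto {3:b}
drop 5:b onto {4:b}
drop 6:z onto {5:b}
ground layer = {0:z, 2:a}
drop-orders for the pieces not yet dropped (sum over which currently-grounded one goes next):
  1 to go: {2} 1  {6} 1
  2 to go: {2,6} 2  {5,6} 1
  3 to go: {2,5,6} 3  {4,5,6} 1
  4 to go: {2,4,5,6} 4  {3,4,5,6} 1
  5 to go: {1,3,4,5,6} 1  {2,3,4,5,6} 5
  if 0:z drops first: 6 orders
  if 2:a drops first: 1 orders
heap linearizations: 7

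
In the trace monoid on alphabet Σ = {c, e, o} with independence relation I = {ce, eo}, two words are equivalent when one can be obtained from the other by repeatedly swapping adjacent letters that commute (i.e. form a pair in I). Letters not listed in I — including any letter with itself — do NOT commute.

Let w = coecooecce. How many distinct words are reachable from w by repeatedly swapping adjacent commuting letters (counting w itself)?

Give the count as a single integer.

120

#0=c has no predecessor
#1=o depends on [0:c]
#2=e has no predecessor
#3=c depends on [1:o]
#4=o depends on [3:c]
#5=o depends on [4:o]
#6=e depends on [2:e]
#7=c depends on [5:o]
#8=c depends on [7:c]
#9=e depends on [6:e]
sources: [0:c, 2:e]
N(rest) = Σ N(rest − s) over sources s of rest; N(one piece) = 1:
  size 1 → [8]=1  [9]=1
  size 2 → [6,9]=1  [7,8]=1  [8,9]=2
  size 3 → [2,6,9]=1  [5,7,8]=1  [6,8,9]=3  [7,8,9]=3
  size 4 → [2,6,8,9]=4  [4,5,7,8]=1  [5,7,8,9]=4  [6,7,8,9]=6
  size 5 → [2,6,7,8,9]=10  [3,4,5,7,8]=1  [4,5,7,8,9]=5  [5,6,7,8,9]=10
  size 6 → [1,3,4,5,7,8]=1  [2,5,6,7,8,9]=20  [3,4,5,7,8,9]=6  [4,5,6,7,8,9]=15
  size 7 → [0,1,3,4,5,7,8]=1  [1,3,4,5,7,8,9]=7  [2,4,5,6,7,8,9]=35  [3,4,5,6,7,8,9]=21
  size 8 → [0,1,3,4,5,7,8,9]=8  [1,3,4,5,6,7,8,9]=28  [2,3,4,5,6,7,8,9]=56
  first=0(c) contributes 84
  first=2(e) contributes 36
|[w]| = 120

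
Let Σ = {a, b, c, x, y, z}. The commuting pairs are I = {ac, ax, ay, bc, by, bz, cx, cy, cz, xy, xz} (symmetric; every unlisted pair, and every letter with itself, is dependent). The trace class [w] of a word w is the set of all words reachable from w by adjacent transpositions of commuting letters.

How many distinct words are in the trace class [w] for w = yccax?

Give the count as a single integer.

60

0(y) covers ∅
1(c) covers ∅
2(c) covers 1:c
3(a) covers ∅
4(x) covers ∅
floor of heap: 0:y, 1:c, 3:a, 4:x
completions by unplaced set U, small U first (add the entries for U minus each lowest piece of U):
  |U|=1: {0}:1  {2}:1  {3}:1  {4}:1
  |U|=2: {0,2}:2  {0,3}:2  {0,4}:2  {1,2}:1  {2,3}:2  {2,4}:2  {3,4}:2
  |U|=3: {0,1,2}:3  {0,2,3}:6  {0,2,4}:6  {0,3,4}:6  {1,2,3}:3  {1,2,4}:3  {2,3,4}:6
  start at 0(y): 12
  start at 1(c): 24
  start at 3(a): 12
  start at 4(x): 12
sum over floor = 60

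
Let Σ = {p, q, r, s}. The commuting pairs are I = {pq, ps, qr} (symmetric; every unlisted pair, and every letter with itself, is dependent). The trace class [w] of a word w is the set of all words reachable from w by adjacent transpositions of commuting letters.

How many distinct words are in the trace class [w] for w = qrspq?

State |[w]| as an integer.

7

#0=q has no predecessor
#1=r has no predecessor
#2=s depends on [0:q, 1:r]
#3=p depends on [1:r]
#4=q depends on [2:s]
sources: [0:q, 1:r]
N(rest) = Σ N(rest − s) over sources s of rest; N(one piece) = 1:
  size 1 → [3]=1  [4]=1
  size 2 → [2,4]=1  [3,4]=2
  size 3 → [0,2,4]=1  [2,3,4]=3
  first=0(q) contributes 3
  first=1(r) contributes 4
|[w]| = 7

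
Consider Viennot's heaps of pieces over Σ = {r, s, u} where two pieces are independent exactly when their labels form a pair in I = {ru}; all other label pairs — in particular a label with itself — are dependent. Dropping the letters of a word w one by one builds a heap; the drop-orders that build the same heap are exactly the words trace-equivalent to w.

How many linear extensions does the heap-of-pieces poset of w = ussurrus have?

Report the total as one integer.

#0=u has no predecessor
#1=s depends on [0:u]
#2=s depends on [1:s]
#3=u depends on [2:s]
#4=r depends on [2:s]
#5=r depends on [4:r]
#6=u depends on [3:u]
#7=s depends on [5:r, 6:u]
sources: [0:u]
N(rest) = Σ N(rest − s) over sources s of rest; N(one piece) = 1:
  size 1 → [7]=1
  size 2 → [5,7]=1  [6,7]=1
  size 3 → [3,6,7]=1  [4,5,7]=1  [5,6,7]=2
  size 4 → [3,5,6,7]=3  [4,5,6,7]=3
  size 5 → [3,4,5,6,7]=6
  size 6 → [2,3,4,5,6,7]=6
  first=0(u) contributes 6

6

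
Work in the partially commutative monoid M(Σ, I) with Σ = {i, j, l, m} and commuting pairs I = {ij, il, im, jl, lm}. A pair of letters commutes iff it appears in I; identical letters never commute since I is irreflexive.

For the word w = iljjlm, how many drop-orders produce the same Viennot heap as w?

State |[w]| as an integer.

piece 0:i — minimal
piece 1:l — minimal
piece 2:j — minimal
piece 3:j rests on {2:j}
piece 4:l rests on {1:l}
piece 5:m rests on {3:j}
minimal pieces: {0:i, 1:l, 2:j}
ways to finish when only these pieces remain (= sum over removing one remaining piece with nothing left below it):
  1 left: {0}→1  {4}→1  {5}→1
  2 left: {0,4}→2  {0,5}→2  {1,4}→1  {3,5}→1  {4,5}→2
  3 left: {0,1,4}→3  {0,3,5}→3  {0,4,5}→6  {1,4,5}→3  {2,3,5}→1  {3,4,5}→3
  4 left: {0,1,4,5}→12  {0,2,3,5}→4  {0,3,4,5}→12  {1,3,4,5}→6  {2,3,4,5}→4
  placing 0:i first → 10 extensions
  placing 1:l first → 20 extensions
  placing 2:j first → 30 extensions
total linear extensions = 60

60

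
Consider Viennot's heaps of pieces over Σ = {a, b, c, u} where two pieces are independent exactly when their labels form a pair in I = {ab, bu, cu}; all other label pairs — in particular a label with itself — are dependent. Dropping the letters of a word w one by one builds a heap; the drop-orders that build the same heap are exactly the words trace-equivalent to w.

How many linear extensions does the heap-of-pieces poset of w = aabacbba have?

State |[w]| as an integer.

drop 0:a onto floor
drop 1:a onto {0:a}
drop 2:b onto floor
drop 3:a onto {1:a}
drop 4:c onto {2:b, 3:a}
drop 5:b onto {4:c}
drop 6:b onto {5:b}
drop 7:a onto {4:c}
ground layer = {0:a, 2:b}
drop-orders for the pieces not yet dropped (sum over which currently-grounded one goes next):
  1 to go: {6} 1  {7} 1
  2 to go: {5,6} 1  {6,7} 2
  3 to go: {5,6,7} 3
  4 to go: {4,5,6,7} 3
  5 to go: {2,4,5,6,7} 3  {3,4,5,6,7} 3
  6 to go: {1,3,4,5,6,7} 3  {2,3,4,5,6,7} 6
  if 0:a drops first: 9 orders
  if 2:b drops first: 3 orders
heap linearizations: 12

12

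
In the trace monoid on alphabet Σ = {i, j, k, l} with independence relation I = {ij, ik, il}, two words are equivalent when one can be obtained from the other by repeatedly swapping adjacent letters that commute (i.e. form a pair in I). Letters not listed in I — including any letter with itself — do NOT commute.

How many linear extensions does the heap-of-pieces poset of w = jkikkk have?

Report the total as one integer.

6

#0=j has no predecessor
#1=k depends on [0:j]
#2=i has no predecessor
#3=k depends on [1:k]
#4=k depends on [3:k]
#5=k depends on [4:k]
sources: [0:j, 2:i]
N(rest) = Σ N(rest − s) over sources s of rest; N(one piece) = 1:
  size 1 → [2]=1  [5]=1
  size 2 → [2,5]=2  [4,5]=1
  size 3 → [2,4,5]=3  [3,4,5]=1
  size 4 → [1,3,4,5]=1  [2,3,4,5]=4
  first=0(j) contributes 5
  first=2(i) contributes 1
|[w]| = 6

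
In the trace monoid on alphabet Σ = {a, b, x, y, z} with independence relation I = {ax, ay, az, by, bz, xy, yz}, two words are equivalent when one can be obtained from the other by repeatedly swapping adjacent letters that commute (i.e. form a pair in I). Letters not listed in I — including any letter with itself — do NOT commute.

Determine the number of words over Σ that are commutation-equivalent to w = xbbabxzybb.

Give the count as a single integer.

30

piece 0:x — minimal
piece 1:b rests on {0:x}
piece 2:b rests on {1:b}
piece 3:a rests on {2:b}
piece 4:b rests on {3:a}
piece 5:x rests on {4:b}
piece 6:z rests on {5:x}
piece 7:y — minimal
piece 8:b rests on {5:x}
piece 9:b rests on {8:b}
minimal pieces: {0:x, 7:y}
ways to finish when only these pieces remain (= sum over removing one remaining piece with nothing left below it):
  1 left: {6}→1  {7}→1  {9}→1
  2 left: {6,7}→2  {6,9}→2  {7,9}→2  {8,9}→1
  3 left: {6,7,9}→6  {6,8,9}→3  {7,8,9}→3
  4 left: {5,6,8,9}→3  {6,7,8,9}→12
  5 left: {4,5,6,8,9}→3  {5,6,7,8,9}→15
  6 left: {3,4,5,6,8,9}→3  {4,5,6,7,8,9}→18
  7 left: {2,3,4,5,6,8,9}→3  {3,4,5,6,7,8,9}→21
  8 left: {1,2,3,4,5,6,8,9}→3  {2,3,4,5,6,7,8,9}→24
  placing 0:x first → 27 extensions
  placing 7:y first → 3 extensions
total linear extensions = 30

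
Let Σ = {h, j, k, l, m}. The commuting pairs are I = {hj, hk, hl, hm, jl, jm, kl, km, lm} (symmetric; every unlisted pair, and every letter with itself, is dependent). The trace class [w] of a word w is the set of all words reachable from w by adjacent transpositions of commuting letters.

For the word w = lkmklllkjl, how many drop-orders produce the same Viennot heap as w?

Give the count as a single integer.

0(l) covers ∅
1(k) covers ∅
2(m) covers ∅
3(k) covers 1:k
4(l) covers 0:l
5(l) covers 4:l
6(l) covers 5:l
7(k) covers 3:k
8(j) covers 7:k
9(l) covers 6:l
floor of heap: 0:l, 1:k, 2:m
completions by unplaced set U, small U first (add the entries for U minus each lowest piece of U):
  |U|=1: {2}:1  {8}:1  {9}:1
  |U|=2: {2,8}:2  {2,9}:2  {6,9}:1  {7,8}:1  {8,9}:2
  |U|=3: {2,6,9}:3  {2,7,8}:3  {2,8,9}:6  {3,7,8}:1  {5,6,9}:1  {6,8,9}:3  {7,8,9}:3
  |U|=4: {1,3,7,8}:1  {2,3,7,8}:4  {2,5,6,9}:4  {2,6,8,9}:12  {2,7,8,9}:12  {3,7,8,9}:4  {4,5,6,9}:1  {5,6,8,9}:4  {6,7,8,9}:6
  |U|=5: {0,4,5,6,9}:1  {1,2,3,7,8}:5  {1,3,7,8,9}:5  {2,3,7,8,9}:20  {2,4,5,6,9}:5  {2,5,6,8,9}:20  {2,6,7,8,9}:30  {3,6,7,8,9}:10  {4,5,6,8,9}:5  {5,6,7,8,9}:10
  |U|=6: {0,2,4,5,6,9}:6  {0,4,5,6,8,9}:6  {1,2,3,7,8,9}:30  {1,3,6,7,8,9}:15  {2,3,6,7,8,9}:60  {2,4,5,6,8,9}:30  {2,5,6,7,8,9}:60  {3,5,6,7,8,9}:20  {4,5,6,7,8,9}:15
  |U|=7: {0,2,4,5,6,8,9}:42  {0,4,5,6,7,8,9}:21  {1,2,3,6,7,8,9}:105  {1,3,5,6,7,8,9}:35  {2,3,5,6,7,8,9}:140  {2,4,5,6,7,8,9}:105  {3,4,5,6,7,8,9}:35
  |U|=8: {0,2,4,5,6,7,8,9}:168  {0,3,4,5,6,7,8,9}:56  {1,2,3,5,6,7,8,9}:280  {1,3,4,5,6,7,8,9}:70  {2,3,4,5,6,7,8,9}:280
  start at 0(l): 630
  start at 1(k): 504
  start at 2(m): 126
sum over floor = 1260

1260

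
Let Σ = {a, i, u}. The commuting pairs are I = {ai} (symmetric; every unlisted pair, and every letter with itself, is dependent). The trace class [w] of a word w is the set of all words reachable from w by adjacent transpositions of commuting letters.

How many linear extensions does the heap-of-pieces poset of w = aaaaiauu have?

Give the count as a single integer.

piece 0:a — minimal
piece 1:a rests on {0:a}
piece 2:a rests on {1:a}
piece 3:a rests on {2:a}
piece 4:i — minimal
piece 5:a rests on {3:a}
piece 6:u rests on {4:i, 5:a}
piece 7:u rests on {6:u}
minimal pieces: {0:a, 4:i}
ways to finish when only these pieces remain (= sum over removing one remaining piece with nothing left below it):
  1 left: {7}→1
  2 left: {6,7}→1
  3 left: {4,6,7}→1  {5,6,7}→1
  4 left: {3,5,6,7}→1  {4,5,6,7}→2
  5 left: {2,3,5,6,7}→1  {3,4,5,6,7}→3
  6 left: {1,2,3,5,6,7}→1  {2,3,4,5,6,7}→4
  placing 0:a first → 5 extensions
  placing 4:i first → 1 extensions
total linear extensions = 6

6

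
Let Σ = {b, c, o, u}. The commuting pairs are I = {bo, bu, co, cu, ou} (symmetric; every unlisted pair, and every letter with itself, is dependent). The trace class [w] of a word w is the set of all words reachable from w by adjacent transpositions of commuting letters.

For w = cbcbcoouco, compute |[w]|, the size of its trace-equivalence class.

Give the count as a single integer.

0(c) covers ∅
1(b) covers 0:c
2(c) covers 1:b
3(b) covers 2:c
4(c) covers 3:b
5(o) covers ∅
6(o) covers 5:o
7(u) covers ∅
8(c) covers 4:c
9(o) covers 6:o
floor of heap: 0:c, 5:o, 7:u
completions by unplaced set U, small U first (add the entries for U minus each lowest piece of U):
  |U|=1: {7}:1  {8}:1  {9}:1
  |U|=2: {4,8}:1  {6,9}:1  {7,8}:2  {7,9}:2  {8,9}:2
  |U|=3: {3,4,8}:1  {4,7,8}:3  {4,8,9}:3  {5,6,9}:1  {6,7,9}:3  {6,8,9}:3  {7,8,9}:6
  |U|=4: {2,3,4,8}:1  {3,4,7,8}:4  {3,4,8,9}:4  {4,6,8,9}:6  {4,7,8,9}:12  {5,6,7,9}:4  {5,6,8,9}:4  {6,7,8,9}:12
  |U|=5: {1,2,3,4,8}:1  {2,3,4,7,8}:5  {2,3,4,8,9}:5  {3,4,6,8,9}:10  {3,4,7,8,9}:20  {4,5,6,8,9}:10  {4,6,7,8,9}:30  {5,6,7,8,9}:20
  |U|=6: {0,1,2,3,4,8}:1  {1,2,3,4,7,8}:6  {1,2,3,4,8,9}:6  {2,3,4,6,8,9}:15  {2,3,4,7,8,9}:30  {3,4,5,6,8,9}:20  {3,4,6,7,8,9}:60  {4,5,6,7,8,9}:60
  |U|=7: {0,1,2,3,4,7,8}:7  {0,1,2,3,4,8,9}:7  {1,2,3,4,6,8,9}:21  {1,2,3,4,7,8,9}:42  {2,3,4,5,6,8,9}:35  {2,3,4,6,7,8,9}:105  {3,4,5,6,7,8,9}:140
  |U|=8: {0,1,2,3,4,6,8,9}:28  {0,1,2,3,4,7,8,9}:56  {1,2,3,4,5,6,8,9}:56  {1,2,3,4,6,7,8,9}:168  {2,3,4,5,6,7,8,9}:280
  start at 0(c): 504
  start at 5(o): 252
  start at 7(u): 84
sum over floor = 840

840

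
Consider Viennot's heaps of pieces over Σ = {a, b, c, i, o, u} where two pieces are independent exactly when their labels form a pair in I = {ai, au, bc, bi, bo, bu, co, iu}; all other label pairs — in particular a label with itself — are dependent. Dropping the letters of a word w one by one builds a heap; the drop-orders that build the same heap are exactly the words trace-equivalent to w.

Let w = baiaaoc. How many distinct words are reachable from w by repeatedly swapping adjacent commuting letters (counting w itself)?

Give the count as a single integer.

10

#0=b has no predecessor
#1=a depends on [0:b]
#2=i has no predecessor
#3=a depends on [1:a]
#4=a depends on [3:a]
#5=o depends on [2:i, 4:a]
#6=c depends on [2:i, 4:a]
sources: [0:b, 2:i]
N(rest) = Σ N(rest − s) over sources s of rest; N(one piece) = 1:
  size 1 → [5]=1  [6]=1
  size 2 → [5,6]=2
  size 3 → [2,5,6]=2  [4,5,6]=2
  size 4 → [2,4,5,6]=4  [3,4,5,6]=2
  size 5 → [1,3,4,5,6]=2  [2,3,4,5,6]=6
  first=0(b) contributes 8
  first=2(i) contributes 2
|[w]| = 10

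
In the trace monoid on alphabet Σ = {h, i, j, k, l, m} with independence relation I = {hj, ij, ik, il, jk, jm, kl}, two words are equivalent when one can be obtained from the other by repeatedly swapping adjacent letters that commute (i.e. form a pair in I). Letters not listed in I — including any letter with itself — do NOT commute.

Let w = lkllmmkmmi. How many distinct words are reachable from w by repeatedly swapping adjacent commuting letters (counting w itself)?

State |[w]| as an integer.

4

drop 0:l onto floor
drop 1:k onto floor
drop 2:l onto {0:l}
drop 3:l onto {2:l}
drop 4:m onto {1:k, 3:l}
drop 5:m onto {4:m}
drop 6:k onto {5:m}
drop 7:m onto {6:k}
drop 8:m onto {7:m}
drop 9:i onto {8:m}
ground layer = {0:l, 1:k}
drop-orders for the pieces not yet dropped (sum over which currently-grounded one goes next):
  1 to go: {9} 1
  2 to go: {8,9} 1
  3 to go: {7,8,9} 1
  4 to go: {6,7,8,9} 1
  5 to go: {5,6,7,8,9} 1
  6 to go: {4,5,6,7,8,9} 1
  7 to go: {1,4,5,6,7,8,9} 1  {3,4,5,6,7,8,9} 1
  8 to go: {1,3,4,5,6,7,8,9} 2  {2,3,4,5,6,7,8,9} 1
  if 0:l drops first: 3 orders
  if 1:k drops first: 1 orders
heap linearizations: 4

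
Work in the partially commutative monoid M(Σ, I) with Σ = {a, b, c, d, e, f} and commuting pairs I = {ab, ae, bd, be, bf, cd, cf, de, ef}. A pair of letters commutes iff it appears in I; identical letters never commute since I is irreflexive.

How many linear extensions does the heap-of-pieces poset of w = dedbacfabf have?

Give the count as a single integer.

#0=d has no predecessor
#1=e has no predecessor
#2=d depends on [0:d]
#3=b has no predecessor
#4=a depends on [2:d]
#5=c depends on [1:e, 3:b, 4:a]
#6=f depends on [4:a]
#7=a depends on [5:c, 6:f]
#8=b depends on [5:c]
#9=f depends on [7:a]
sources: [0:d, 1:e, 3:b]
N(rest) = Σ N(rest − s) over sources s of rest; N(one piece) = 1:
  size 1 → [8]=1  [9]=1
  size 2 → [7,9]=1  [8,9]=2
  size 3 → [6,7,9]=1  [7,8,9]=3
  size 4 → [5,7,8,9]=3  [6,7,8,9]=4
  size 5 → [1,5,7,8,9]=3  [3,5,7,8,9]=3  [5,6,7,8,9]=7
  size 6 → [1,3,5,7,8,9]=6  [1,5,6,7,8,9]=10  [3,5,6,7,8,9]=10  [4,5,6,7,8,9]=7
  size 7 → [1,3,5,6,7,8,9]=26  [1,4,5,6,7,8,9]=17  [2,4,5,6,7,8,9]=7  [3,4,5,6,7,8,9]=17
  size 8 → [0,2,4,5,6,7,8,9]=7  [1,2,4,5,6,7,8,9]=24  [1,3,4,5,6,7,8,9]=60  [2,3,4,5,6,7,8,9]=24
  first=0(d) contributes 108
  first=1(e) contributes 31
  first=3(b) contributes 31
|[w]| = 170

170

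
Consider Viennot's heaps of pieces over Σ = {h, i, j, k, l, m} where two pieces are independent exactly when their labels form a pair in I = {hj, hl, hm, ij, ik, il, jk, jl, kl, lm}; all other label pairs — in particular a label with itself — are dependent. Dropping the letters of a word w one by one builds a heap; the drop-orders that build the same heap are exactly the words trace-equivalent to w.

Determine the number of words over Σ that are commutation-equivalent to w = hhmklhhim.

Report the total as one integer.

27

#0=h has no predecessor
#1=h depends on [0:h]
#2=m has no predecessor
#3=k depends on [1:h, 2:m]
#4=l has no predecessor
#5=h depends on [3:k]
#6=h depends on [5:h]
#7=i depends on [6:h]
#8=m depends on [7:i]
sources: [0:h, 2:m, 4:l]
N(rest) = Σ N(rest − s) over sources s of rest; N(one piece) = 1:
  size 1 → [4]=1  [8]=1
  size 2 → [4,8]=2  [7,8]=1
  size 3 → [4,7,8]=3  [6,7,8]=1
  size 4 → [4,6,7,8]=4  [5,6,7,8]=1
  size 5 → [3,5,6,7,8]=1  [4,5,6,7,8]=5
  size 6 → [1,3,5,6,7,8]=1  [2,3,5,6,7,8]=1  [3,4,5,6,7,8]=6
  size 7 → [0,1,3,5,6,7,8]=1  [1,2,3,5,6,7,8]=2  [1,3,4,5,6,7,8]=7  [2,3,4,5,6,7,8]=7
  first=0(h) contributes 16
  first=2(m) contributes 8
  first=4(l) contributes 3
|[w]| = 27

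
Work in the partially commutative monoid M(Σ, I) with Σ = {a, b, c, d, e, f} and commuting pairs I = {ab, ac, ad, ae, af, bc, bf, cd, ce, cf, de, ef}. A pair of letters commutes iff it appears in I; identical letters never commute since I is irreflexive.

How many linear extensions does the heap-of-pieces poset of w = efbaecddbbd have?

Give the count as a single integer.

0(e) covers ∅
1(f) covers ∅
2(b) covers 0:e
3(a) covers ∅
4(e) covers 2:b
5(c) covers ∅
6(d) covers 1:f, 2:b
7(d) covers 6:d
8(b) covers 4:e, 7:d
9(b) covers 8:b
10(d) covers 9:b
floor of heap: 0:e, 1:f, 3:a, 5:c
completions by unplaced set U, small U first (add the entries for U minus each lowest piece of U):
  |U|=1: {3}:1  {5}:1  {10}:1
  |U|=2: {3,5}:2  {3,10}:2  {5,10}:2  {9,10}:1
  |U|=3: {3,5,10}:6  {3,9,10}:3  {5,9,10}:3  {8,9,10}:1
  |U|=4: {3,5,9,10}:12  {3,8,9,10}:4  {4,8,9,10}:1  {5,8,9,10}:4  {7,8,9,10}:1
  |U|=5: {3,4,8,9,10}:5  {3,5,8,9,10}:20  {3,7,8,9,10}:5  {4,5,8,9,10}:5  {4,7,8,9,10}:2  {5,7,8,9,10}:5  {6,7,8,9,10}:1
  |U|=6: {1,6,7,8,9,10}:1  {3,4,5,8,9,10}:30  {3,4,7,8,9,10}:12  {3,5,7,8,9,10}:30  {3,6,7,8,9,10}:6  {4,5,7,8,9,10}:12  {4,6,7,8,9,10}:3  {5,6,7,8,9,10}:6
  |U|=7: {1,3,6,7,8,9,10}:7  {1,4,6,7,8,9,10}:4  {1,5,6,7,8,9,10}:7  {2,4,6,7,8,9,10}:3  {3,4,5,7,8,9,10}:84  {3,4,6,7,8,9,10}:21  {3,5,6,7,8,9,10}:42  {4,5,6,7,8,9,10}:21
  |U|=8: {0,2,4,6,7,8,9,10}:3  {1,2,4,6,7,8,9,10}:7  {1,3,4,6,7,8,9,10}:32  {1,3,5,6,7,8,9,10}:56  {1,4,5,6,7,8,9,10}:32  {2,3,4,6,7,8,9,10}:24  {2,4,5,6,7,8,9,10}:24  {3,4,5,6,7,8,9,10}:168
  |U|=9: {0,1,2,4,6,7,8,9,10}:10  {0,2,3,4,6,7,8,9,10}:27  {0,2,4,5,6,7,8,9,10}:27  {1,2,3,4,6,7,8,9,10}:63  {1,2,4,5,6,7,8,9,10}:63  {1,3,4,5,6,7,8,9,10}:288  {2,3,4,5,6,7,8,9,10}:216
  start at 0(e): 630
  start at 1(f): 270
  start at 3(a): 100
  start at 5(c): 100
sum over floor = 1100

1100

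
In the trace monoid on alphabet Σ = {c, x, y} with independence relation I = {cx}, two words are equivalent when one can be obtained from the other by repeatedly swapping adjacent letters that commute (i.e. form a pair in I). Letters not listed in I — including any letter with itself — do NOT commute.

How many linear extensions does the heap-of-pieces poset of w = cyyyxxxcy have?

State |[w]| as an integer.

piece 0:c — minimal
piece 1:y rests on {0:c}
piece 2:y rests on {1:y}
piece 3:y rests on {2:y}
piece 4:x rests on {3:y}
piece 5:x rests on {4:x}
piece 6:x rests on {5:x}
piece 7:c rests on {3:y}
piece 8:y rests on {6:x, 7:c}
minimal pieces: {0:c}
ways to finish when only these pieces remain (= sum over removing one remaining piece with nothing left below it):
  1 left: {8}→1
  2 left: {6,8}→1  {7,8}→1
  3 left: {5,6,8}→1  {6,7,8}→2
  4 left: {4,5,6,8}→1  {5,6,7,8}→3
  5 left: {4,5,6,7,8}→4
  6 left: {3,4,5,6,7,8}→4
  7 left: {2,3,4,5,6,7,8}→4
  placing 0:c first → 4 extensions

4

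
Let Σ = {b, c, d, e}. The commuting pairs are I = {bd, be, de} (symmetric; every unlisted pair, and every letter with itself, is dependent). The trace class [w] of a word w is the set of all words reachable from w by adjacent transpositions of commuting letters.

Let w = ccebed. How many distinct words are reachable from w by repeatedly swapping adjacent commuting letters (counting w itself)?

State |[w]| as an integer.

drop 0:c onto floor
drop 1:c onto {0:c}
drop 2:e onto {1:c}
drop 3:b onto {1:c}
drop 4:e onto {2:e}
drop 5:d onto {1:c}
ground layer = {0:c}
drop-orders for the pieces not yet dropped (sum over which currently-grounded one goes next):
  1 to go: {3} 1  {4} 1  {5} 1
  2 to go: {2,4} 1  {3,4} 2  {3,5} 2  {4,5} 2
  3 to go: {2,3,4} 3  {2,4,5} 3  {3,4,5} 6
  4 to go: {2,3,4,5} 12
  if 0:c drops first: 12 orders

12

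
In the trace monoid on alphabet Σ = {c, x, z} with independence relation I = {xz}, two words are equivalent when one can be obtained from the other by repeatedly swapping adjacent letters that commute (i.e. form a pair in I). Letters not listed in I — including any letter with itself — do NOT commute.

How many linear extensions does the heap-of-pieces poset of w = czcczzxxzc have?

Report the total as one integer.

10

#0=c has no predecessor
#1=z depends on [0:c]
#2=c depends on [1:z]
#3=c depends on [2:c]
#4=z depends on [3:c]
#5=z depends on [4:z]
#6=x depends on [3:c]
#7=x depends on [6:x]
#8=z depends on [5:z]
#9=c depends on [7:x, 8:z]
sources: [0:c]
N(rest) = Σ N(rest − s) over sources s of rest; N(one piece) = 1:
  size 1 → [9]=1
  size 2 → [7,9]=1  [8,9]=1
  size 3 → [5,8,9]=1  [6,7,9]=1  [7,8,9]=2
  size 4 → [4,5,8,9]=1  [5,7,8,9]=3  [6,7,8,9]=3
  size 5 → [4,5,7,8,9]=4  [5,6,7,8,9]=6
  size 6 → [4,5,6,7,8,9]=10
  size 7 → [3,4,5,6,7,8,9]=10
  size 8 → [2,3,4,5,6,7,8,9]=10
  first=0(c) contributes 10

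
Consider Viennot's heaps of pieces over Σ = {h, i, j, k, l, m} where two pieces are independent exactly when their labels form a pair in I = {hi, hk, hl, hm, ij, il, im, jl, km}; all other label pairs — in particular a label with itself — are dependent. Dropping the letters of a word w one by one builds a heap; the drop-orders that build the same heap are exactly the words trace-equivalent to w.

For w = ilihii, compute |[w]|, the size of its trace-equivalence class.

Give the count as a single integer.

piece 0:i — minimal
piece 1:l — minimal
piece 2:i rests on {0:i}
piece 3:h — minimal
piece 4:i rests on {2:i}
piece 5:i rests on {4:i}
minimal pieces: {0:i, 1:l, 3:h}
ways to finish when only these pieces remain (= sum over removing one remaining piece with nothing left below it):
  1 left: {1}→1  {3}→1  {5}→1
  2 left: {1,3}→2  {1,5}→2  {3,5}→2  {4,5}→1
  3 left: {1,3,5}→6  {1,4,5}→3  {2,4,5}→1  {3,4,5}→3
  4 left: {0,2,4,5}→1  {1,2,4,5}→4  {1,3,4,5}→12  {2,3,4,5}→4
  placing 0:i first → 20 extensions
  placing 1:l first → 5 extensions
  placing 3:h first → 5 extensions
total linear extensions = 30

30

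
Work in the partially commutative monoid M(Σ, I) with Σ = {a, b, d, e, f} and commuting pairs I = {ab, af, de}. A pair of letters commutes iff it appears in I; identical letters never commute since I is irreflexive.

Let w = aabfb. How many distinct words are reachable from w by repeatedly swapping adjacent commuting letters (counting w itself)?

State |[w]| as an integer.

10

piece 0:a — minimal
piece 1:a rests on {0:a}
piece 2:b — minimal
piece 3:f rests on {2:b}
piece 4:b rests on {3:f}
minimal pieces: {0:a, 2:b}
ways to finish when only these pieces remain (= sum over removing one remaining piece with nothing left below it):
  1 left: {1}→1  {4}→1
  2 left: {0,1}→1  {1,4}→2  {3,4}→1
  3 left: {0,1,4}→3  {1,3,4}→3  {2,3,4}→1
  placing 0:a first → 4 extensions
  placing 2:b first → 6 extensions
total linear extensions = 10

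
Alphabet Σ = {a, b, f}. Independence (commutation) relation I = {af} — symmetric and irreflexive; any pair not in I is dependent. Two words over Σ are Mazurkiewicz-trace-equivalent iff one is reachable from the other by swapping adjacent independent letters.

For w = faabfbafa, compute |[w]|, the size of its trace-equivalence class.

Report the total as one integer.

9

piece 0:f — minimal
piece 1:a — minimal
piece 2:a rests on {1:a}
piece 3:b rests on {0:f, 2:a}
piece 4:f rests on {3:b}
piece 5:b rests on {4:f}
piece 6:a rests on {5:b}
piece 7:f rests on {5:b}
piece 8:a rests on {6:a}
minimal pieces: {0:f, 1:a}
ways to finish when only these pieces remain (= sum over removing one remaining piece with nothing left below it):
  1 left: {7}→1  {8}→1
  2 left: {6,8}→1  {7,8}→2
  3 left: {6,7,8}→3
  4 left: {5,6,7,8}→3
  5 left: {4,5,6,7,8}→3
  6 left: {3,4,5,6,7,8}→3
  7 left: {0,3,4,5,6,7,8}→3  {2,3,4,5,6,7,8}→3
  placing 0:f first → 3 extensions
  placing 1:a first → 6 extensions
total linear extensions = 9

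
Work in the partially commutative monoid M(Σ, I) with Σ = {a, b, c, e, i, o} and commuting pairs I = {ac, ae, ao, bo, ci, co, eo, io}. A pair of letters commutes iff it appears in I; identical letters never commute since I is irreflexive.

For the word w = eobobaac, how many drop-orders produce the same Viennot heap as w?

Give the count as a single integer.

84

piece 0:e — minimal
piece 1:o — minimal
piece 2:b rests on {0:e}
piece 3:o rests on {1:o}
piece 4:b rests on {2:b}
piece 5:a rests on {4:b}
piece 6:a rests on {5:a}
piece 7:c rests on {4:b}
minimal pieces: {0:e, 1:o}
ways to finish when only these pieces remain (= sum over removing one remaining piece with nothing left below it):
  1 left: {3}→1  {6}→1  {7}→1
  2 left: {1,3}→1  {3,6}→2  {3,7}→2  {5,6}→1  {6,7}→2
  3 left: {1,3,6}→3  {1,3,7}→3  {3,5,6}→3  {3,6,7}→6  {5,6,7}→3
  4 left: {1,3,5,6}→6  {1,3,6,7}→12  {3,5,6,7}→12  {4,5,6,7}→3
  5 left: {1,3,5,6,7}→30  {2,4,5,6,7}→3  {3,4,5,6,7}→15
  6 left: {0,2,4,5,6,7}→3  {1,3,4,5,6,7}→45  {2,3,4,5,6,7}→18
  placing 0:e first → 63 extensions
  placing 1:o first → 21 extensions
total linear extensions = 84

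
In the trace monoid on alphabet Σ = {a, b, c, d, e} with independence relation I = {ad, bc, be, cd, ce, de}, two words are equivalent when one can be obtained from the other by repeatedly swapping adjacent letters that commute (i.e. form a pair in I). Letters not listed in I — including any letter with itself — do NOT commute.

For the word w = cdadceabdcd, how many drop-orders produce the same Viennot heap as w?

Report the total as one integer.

drop 0:c onto floor
drop 1:d onto floor
drop 2:a onto {0:c}
drop 3:d onto {1:d}
drop 4:c onto {2:a}
drop 5:e onto {2:a}
drop 6:a onto {4:c, 5:e}
drop 7:b onto {3:d, 6:a}
drop 8:d onto {7:b}
drop 9:c onto {6:a}
drop 10:d onto {8:d}
ground layer = {0:c, 1:d}
drop-orders for the pieces not yet dropped (sum over which currently-grounded one goes next):
  1 to go: {9} 1  {10} 1
  2 to go: {8,10} 1  {9,10} 2
  3 to go: {7,8,10} 1  {8,9,10} 3
  4 to go: {3,7,8,10} 1  {7,8,9,10} 4
  5 to go: {1,3,7,8,10} 1  {3,7,8,9,10} 5  {6,7,8,9,10} 4
  6 to go: {1,3,7,8,9,10} 6  {3,6,7,8,9,10} 9  {4,6,7,8,9,10} 4  {5,6,7,8,9,10} 4
  7 to go: {1,3,6,7,8,9,10} 15  {3,4,6,7,8,9,10} 13  {3,5,6,7,8,9,10} 13  {4,5,6,7,8,9,10} 8
  8 to go: {1,3,4,6,7,8,9,10} 28  {1,3,5,6,7,8,9,10} 28  {2,4,5,6,7,8,9,10} 8  {3,4,5,6,7,8,9,10} 34
  9 to go: {0,2,4,5,6,7,8,9,10} 8  {1,3,4,5,6,7,8,9,10} 90  {2,3,4,5,6,7,8,9,10} 42
  if 0:c drops first: 132 orders
  if 1:d drops first: 50 orders
heap linearizations: 182

182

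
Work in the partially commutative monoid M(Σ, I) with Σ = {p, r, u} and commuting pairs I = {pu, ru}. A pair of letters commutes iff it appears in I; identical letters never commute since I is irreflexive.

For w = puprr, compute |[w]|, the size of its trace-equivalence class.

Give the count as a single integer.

5

drop 0:p onto floor
drop 1:u onto floor
drop 2:p onto {0:p}
drop 3:r onto {2:p}
drop 4:r onto {3:r}
ground layer = {0:p, 1:u}
drop-orders for the pieces not yet dropped (sum over which currently-grounded one goes next):
  1 to go: {1} 1  {4} 1
  2 to go: {1,4} 2  {3,4} 1
  3 to go: {1,3,4} 3  {2,3,4} 1
  if 0:p drops first: 4 orders
  if 1:u drops first: 1 orders
heap linearizations: 5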